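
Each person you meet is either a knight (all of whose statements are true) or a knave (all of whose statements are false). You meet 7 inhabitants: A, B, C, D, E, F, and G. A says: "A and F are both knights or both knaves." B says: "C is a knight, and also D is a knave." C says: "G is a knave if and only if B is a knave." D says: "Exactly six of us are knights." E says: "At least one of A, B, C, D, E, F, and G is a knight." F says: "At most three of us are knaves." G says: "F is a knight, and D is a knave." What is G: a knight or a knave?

Consistent assignments: {A=knight, B=knave, C=knave, D=knave, E=knight, F=knight, G=knight}; {A=knave, B=knight, C=knight, D=knave, E=knight, F=knight, G=knight}
In every consistent assignment, G is a knight.

G is a knight.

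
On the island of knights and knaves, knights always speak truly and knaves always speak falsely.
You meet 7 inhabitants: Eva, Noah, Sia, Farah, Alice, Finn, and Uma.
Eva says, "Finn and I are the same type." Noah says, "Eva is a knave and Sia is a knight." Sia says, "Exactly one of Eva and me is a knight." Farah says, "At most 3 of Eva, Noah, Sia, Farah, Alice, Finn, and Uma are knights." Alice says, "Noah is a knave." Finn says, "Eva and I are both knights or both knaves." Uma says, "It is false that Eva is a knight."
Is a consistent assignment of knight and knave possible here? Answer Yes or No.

No

Checking all 128 assignments, each has at least one speaker whose statement's truth value contradicts their type.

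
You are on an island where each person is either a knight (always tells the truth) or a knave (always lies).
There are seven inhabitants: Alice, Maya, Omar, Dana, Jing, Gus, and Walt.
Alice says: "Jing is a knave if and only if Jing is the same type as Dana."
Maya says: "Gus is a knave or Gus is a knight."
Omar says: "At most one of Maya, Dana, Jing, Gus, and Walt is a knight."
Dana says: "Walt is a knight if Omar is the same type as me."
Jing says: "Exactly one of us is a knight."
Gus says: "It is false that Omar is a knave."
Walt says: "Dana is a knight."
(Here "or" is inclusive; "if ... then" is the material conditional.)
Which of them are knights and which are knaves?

As a knave, Alice's statement "Jing is a knave if and only if Jing is the same type as Dana" should be False; it is.
Maya is a knight; "Gus is a knave or Gus is a knight" is True, as required.
Omar is a knave; "at most one of Maya, Dana, Jing, Gus, and Walt is a knight" is False, as required.
Dana (knight): "Walt is a knight if Omar is the same type as me" — True. ✓
As a knave, Jing's statement "exactly one of us is a knight" should be False; it is.
Gus (knave): "it is false that Omar is a knave" — False. ✓
As a knight, Walt's statement "Dana is a knight" should be True; it is.

Alice is a knave, Maya is a knight, Omar is a knave, Dana is a knight, Jing is a knave, Gus is a knave, and Walt is a knight.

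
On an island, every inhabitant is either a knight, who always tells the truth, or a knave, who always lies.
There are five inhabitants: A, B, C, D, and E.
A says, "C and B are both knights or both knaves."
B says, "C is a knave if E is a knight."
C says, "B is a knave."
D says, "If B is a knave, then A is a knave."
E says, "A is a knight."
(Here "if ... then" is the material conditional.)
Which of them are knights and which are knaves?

A is a knave, B is a knight, C is a knave, D is a knight, and E is a knave.

Suppose A is a knight. Then A's statement "C and B are both knights or both knaves" would have to be true. Checking the 16 ways to assign the others, none is consistent with every speaker.
(For instance, with B=knight, C=knave, D=knight, E=knave, A's claim "C and B are both knights or both knaves" comes out false where it would need to be true.)
So A must be a knave, making "C and B are both knights or both knaves" false. Taking A=knave, B=knight, C=knave, D=knight, E=knave, each remaining statement checks out:
  B (knight): "C is a knave if E is a knight" — true. ✓
  C (knave): "B is a knave" — false. ✓
  D (knight): "if B is a knave, then A is a knave" — true. ✓
  E (knave): "A is a knight" — false. ✓
This is the unique consistent assignment.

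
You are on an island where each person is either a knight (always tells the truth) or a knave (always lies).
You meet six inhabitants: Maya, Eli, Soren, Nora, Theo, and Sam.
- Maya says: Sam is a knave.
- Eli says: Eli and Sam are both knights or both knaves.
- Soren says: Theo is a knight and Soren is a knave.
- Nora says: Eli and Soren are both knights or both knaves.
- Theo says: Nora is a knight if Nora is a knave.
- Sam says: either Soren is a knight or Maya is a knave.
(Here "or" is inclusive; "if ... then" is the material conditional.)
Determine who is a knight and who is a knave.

Maya is a knave, Eli is a knight, Soren is a knave, Nora is a knave, Theo is a knave, and Sam is a knight.

Since Maya is a knave, "Sam is a knave" needs to be False, which holds.
As a knight, Eli's statement "Eli and Sam are both knights or both knaves" should be true; it is.
Soren is a knave, so "Theo is a knight and Soren is a knave" must be False — and it is.
Nora is a knave; "Eli and Soren are both knights or both knaves" is False, as required.
Since Theo is a knave, "Nora is a knight if Nora is a knave" needs to be False, which holds.
Sam is a knight, so "either Soren is a knight or Maya is a knave" must be true — and it is.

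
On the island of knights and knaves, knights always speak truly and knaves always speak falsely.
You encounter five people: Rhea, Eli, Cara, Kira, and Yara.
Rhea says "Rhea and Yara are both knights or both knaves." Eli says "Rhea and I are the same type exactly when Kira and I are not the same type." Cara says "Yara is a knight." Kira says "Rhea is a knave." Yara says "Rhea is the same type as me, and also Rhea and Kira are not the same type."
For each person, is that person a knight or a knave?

Knights: Rhea, Eli, Cara, and Yara. Knaves: Kira.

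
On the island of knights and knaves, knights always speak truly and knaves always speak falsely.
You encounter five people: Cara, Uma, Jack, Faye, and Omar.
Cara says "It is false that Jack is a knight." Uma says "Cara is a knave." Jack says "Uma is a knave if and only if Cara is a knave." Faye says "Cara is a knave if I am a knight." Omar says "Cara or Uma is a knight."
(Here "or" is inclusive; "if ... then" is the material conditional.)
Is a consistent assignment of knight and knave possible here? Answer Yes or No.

No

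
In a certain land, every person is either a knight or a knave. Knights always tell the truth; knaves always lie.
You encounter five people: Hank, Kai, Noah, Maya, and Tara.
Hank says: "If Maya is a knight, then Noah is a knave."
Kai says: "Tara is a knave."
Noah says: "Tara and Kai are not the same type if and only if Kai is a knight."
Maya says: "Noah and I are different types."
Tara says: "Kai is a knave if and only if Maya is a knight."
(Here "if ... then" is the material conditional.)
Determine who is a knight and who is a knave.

Hank is a knight, Kai is a knave, Noah is a knave, Maya is a knight, and Tara is a knight.

Hank is a knight; "if Maya is a knight, then Noah is a knave" is true, as required.
As a knave, Kai's statement "Tara is a knave" should be False; it is.
Noah is a knave, so "Tara and Kai are not the same type if and only if Kai is a knight" must be False — and it is.
Since Maya is a knight, "Noah and I are different types" needs to be true, which holds.
Tara is a knight, and the claim "Kai is a knave if and only if Maya is a knight" is indeed true.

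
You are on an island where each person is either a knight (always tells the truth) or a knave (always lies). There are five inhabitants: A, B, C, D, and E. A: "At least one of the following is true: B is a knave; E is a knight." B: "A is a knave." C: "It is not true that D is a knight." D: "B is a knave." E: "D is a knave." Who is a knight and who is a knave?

A is a knight, B is a knave, C is a knave, D is a knight, and E is a knave.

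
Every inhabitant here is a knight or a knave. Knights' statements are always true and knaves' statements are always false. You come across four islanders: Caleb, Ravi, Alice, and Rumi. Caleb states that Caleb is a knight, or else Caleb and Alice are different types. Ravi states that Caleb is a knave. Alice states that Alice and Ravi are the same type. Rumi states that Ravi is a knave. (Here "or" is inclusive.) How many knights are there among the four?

The unique consistent assignment is Caleb=knave, Ravi=knight, Alice=knave, Rumi=knave.
That has 1 knight.

1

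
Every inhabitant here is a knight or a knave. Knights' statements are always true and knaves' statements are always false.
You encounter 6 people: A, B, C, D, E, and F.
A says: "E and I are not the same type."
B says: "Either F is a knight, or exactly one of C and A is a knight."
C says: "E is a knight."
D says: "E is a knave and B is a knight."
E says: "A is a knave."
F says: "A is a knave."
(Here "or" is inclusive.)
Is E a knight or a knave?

E is a knave.

Consistent assignments: {A=knight, B=knight, C=knave, D=knight, E=knave, F=knave}
In every consistent assignment, E is a knave.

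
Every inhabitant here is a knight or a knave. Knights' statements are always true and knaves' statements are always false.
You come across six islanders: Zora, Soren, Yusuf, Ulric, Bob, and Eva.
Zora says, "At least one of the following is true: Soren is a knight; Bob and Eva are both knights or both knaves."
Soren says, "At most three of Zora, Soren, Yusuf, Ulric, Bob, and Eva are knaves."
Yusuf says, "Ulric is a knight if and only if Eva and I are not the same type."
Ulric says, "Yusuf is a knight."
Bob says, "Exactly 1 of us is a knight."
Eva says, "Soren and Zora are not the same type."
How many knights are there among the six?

The unique consistent assignment is Zora=knight, Soren=knight, Yusuf=knight, Ulric=knight, Bob=knave, Eva=knave.
That has 4 knights.

4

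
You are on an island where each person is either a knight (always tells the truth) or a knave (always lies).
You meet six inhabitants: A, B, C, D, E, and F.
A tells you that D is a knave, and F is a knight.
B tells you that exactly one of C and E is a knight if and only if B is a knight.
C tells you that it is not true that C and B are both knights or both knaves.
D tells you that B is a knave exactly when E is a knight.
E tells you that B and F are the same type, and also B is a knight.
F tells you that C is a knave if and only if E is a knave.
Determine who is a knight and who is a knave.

A is a knave, B is a knave, C is a knight, D is a knave, E is a knave, and F is a knave.

A is a knave; "D is a knave, and F is a knight" is False, as required.
As a knave, B's statement "exactly one of C and E is a knight if and only if B is a knight" should be False; it is.
As a knight, C's statement "it is not true that C and B are both knights or both knaves" should be True; it is.
D is a knave, so "B is a knave exactly when E is a knight" must be False — and it is.
E is a knave, and the claim "B and F are the same type, and also B is a knight" is indeed False.
F is a knave, and the claim "C is a knave if and only if E is a knave" is indeed False.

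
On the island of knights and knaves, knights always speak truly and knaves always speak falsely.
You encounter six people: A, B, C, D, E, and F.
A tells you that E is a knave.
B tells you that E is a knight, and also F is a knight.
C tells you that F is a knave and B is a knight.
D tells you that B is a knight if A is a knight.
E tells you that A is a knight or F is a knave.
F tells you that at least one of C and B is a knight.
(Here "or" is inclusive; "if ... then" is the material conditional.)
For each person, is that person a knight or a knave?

A is a knave, B is a knave, C is a knave, D is a knight, E is a knight, and F is a knave.

A is a knave, so "E is a knave" must be False — and it is.
B (knave): "E is a knight, and also F is a knight" — False. ✓
C is a knave; "F is a knave and B is a knight" is False, as required.
Since D is a knight, "B is a knight if A is a knight" needs to be true, which holds.
E (knight): "A is a knight or F is a knave" — true. ✓
F is a knave, and the claim "at least one of C and B is a knight" is indeed False.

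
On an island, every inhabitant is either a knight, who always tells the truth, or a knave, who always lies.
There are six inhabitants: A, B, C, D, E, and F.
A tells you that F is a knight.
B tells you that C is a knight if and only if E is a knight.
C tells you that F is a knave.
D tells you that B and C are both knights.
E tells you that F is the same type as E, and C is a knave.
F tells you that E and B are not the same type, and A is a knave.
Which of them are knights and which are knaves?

A is a knave, and the claim "F is a knight" is indeed False.
B is a knave; "C is a knight if and only if E is a knight" is False, as required.
C is a knight; "F is a knave" is true, as required.
D is a knave; "B and C are both knights" is False, as required.
E (knave): "F is the same type as E, and C is a knave" — False. ✓
F is a knave, and the claim "E and B are not the same type, and A is a knave" is indeed False.

A is a knave, B is a knave, C is a knight, D is a knave, E is a knave, and F is a knave.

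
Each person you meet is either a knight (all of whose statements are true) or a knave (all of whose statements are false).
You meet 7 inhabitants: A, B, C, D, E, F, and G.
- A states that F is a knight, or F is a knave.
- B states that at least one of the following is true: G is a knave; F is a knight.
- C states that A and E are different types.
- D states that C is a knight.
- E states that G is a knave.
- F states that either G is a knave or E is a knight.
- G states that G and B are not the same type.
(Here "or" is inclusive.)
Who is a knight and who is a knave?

A is a knight; "F is a knight, or F is a knave" is True, as required.
As a knave, B's statement "at least one of the following is true: G is a knave; F is a knight" should be False; it is.
C is a knight, and the claim "A and E are different types" is indeed True.
D (knight): "C is a knight" — True. ✓
Since E is a knave, "G is a knave" needs to be False, which holds.
F is a knave, so "either G is a knave or E is a knight" must be False — and it is.
G is a knight, so "G and B are not the same type" must be True — and it is.

A is a knight, B is a knave, C is a knight, D is a knight, E is a knave, F is a knave, and G is a knight.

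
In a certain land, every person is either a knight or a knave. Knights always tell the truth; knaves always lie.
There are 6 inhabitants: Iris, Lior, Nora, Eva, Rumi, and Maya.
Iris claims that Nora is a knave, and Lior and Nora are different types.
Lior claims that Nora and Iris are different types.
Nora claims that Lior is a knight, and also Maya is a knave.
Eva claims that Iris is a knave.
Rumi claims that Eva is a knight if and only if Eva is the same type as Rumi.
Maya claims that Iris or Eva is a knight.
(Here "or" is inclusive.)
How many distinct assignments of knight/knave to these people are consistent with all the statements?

4

Consistent assignments:
  Iris=knight, Lior=knight, Nora=knave, Eva=knave, Rumi=knight, Maya=knight
  Iris=knight, Lior=knight, Nora=knave, Eva=knave, Rumi=knave, Maya=knight
  Iris=knave, Lior=knave, Nora=knave, Eva=knight, Rumi=knight, Maya=knight
  Iris=knave, Lior=knave, Nora=knave, Eva=knight, Rumi=knave, Maya=knight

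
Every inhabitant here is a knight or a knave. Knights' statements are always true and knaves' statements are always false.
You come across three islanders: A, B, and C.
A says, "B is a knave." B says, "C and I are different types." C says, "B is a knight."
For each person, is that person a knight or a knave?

Suppose A is a knave. Then A's statement "B is a knave" would have to be false. Checking the 4 ways to assign the others, none is consistent with every speaker.
(For instance, with B=knave, C=knave, A's claim "B is a knave" comes out true where it would need to be false.)
So A must be a knight, making "B is a knave" true. Taking A=knight, B=knave, C=knave, each remaining statement checks out:
  B (knave): "C and I are different types" — false. ✓
  C (knave): "B is a knight" — false. ✓
This is the unique consistent assignment.

A is a knight, B is a knave, and C is a knave.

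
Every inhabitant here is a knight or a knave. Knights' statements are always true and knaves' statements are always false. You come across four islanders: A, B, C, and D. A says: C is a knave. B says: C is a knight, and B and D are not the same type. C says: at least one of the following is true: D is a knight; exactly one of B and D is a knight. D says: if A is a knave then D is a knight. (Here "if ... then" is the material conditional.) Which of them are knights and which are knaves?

A is a knave, B is a knight, C is a knight, and D is a knave.

A is a knave, so "C is a knave" must be false — and it is.
B is a knight, so "C is a knight, and B and D are not the same type" must be True — and it is.
C is a knight; "at least one of the following is true: D is a knight; exactly one of B and D is a knight" is True, as required.
As a knave, D's statement "if A is a knave then D is a knight" should be false; it is.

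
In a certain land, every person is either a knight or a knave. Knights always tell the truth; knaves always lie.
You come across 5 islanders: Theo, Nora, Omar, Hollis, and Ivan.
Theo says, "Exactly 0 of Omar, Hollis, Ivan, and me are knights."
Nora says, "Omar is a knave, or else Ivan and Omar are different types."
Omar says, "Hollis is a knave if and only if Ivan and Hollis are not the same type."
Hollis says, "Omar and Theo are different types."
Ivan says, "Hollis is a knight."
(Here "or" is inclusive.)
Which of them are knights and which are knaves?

Theo is a knave, Nora is a knave, Omar is a knight, Hollis is a knight, and Ivan is a knight.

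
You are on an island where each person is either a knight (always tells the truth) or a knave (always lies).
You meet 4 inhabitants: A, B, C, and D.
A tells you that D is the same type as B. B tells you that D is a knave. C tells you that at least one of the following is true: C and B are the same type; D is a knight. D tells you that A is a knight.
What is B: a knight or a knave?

B is a knight.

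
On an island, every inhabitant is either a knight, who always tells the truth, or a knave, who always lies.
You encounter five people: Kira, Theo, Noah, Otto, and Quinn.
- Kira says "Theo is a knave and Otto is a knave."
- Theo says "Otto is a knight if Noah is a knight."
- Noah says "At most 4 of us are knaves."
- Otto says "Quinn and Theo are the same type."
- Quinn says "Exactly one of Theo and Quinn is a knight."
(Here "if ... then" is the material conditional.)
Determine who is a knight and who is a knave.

Kira is a knight, so "Theo is a knave and Otto is a knave" must be true — and it is.
As a knave, Theo's statement "Otto is a knight if Noah is a knight" should be false; it is.
Since Noah is a knight, "at most 4 of us are knaves" needs to be true, which holds.
Since Otto is a knave, "Quinn and Theo are the same type" needs to be false, which holds.
Quinn (knight): "exactly one of Theo and Quinn is a knight" — true. ✓

Kira is a knight, Theo is a knave, Noah is a knight, Otto is a knave, and Quinn is a knight.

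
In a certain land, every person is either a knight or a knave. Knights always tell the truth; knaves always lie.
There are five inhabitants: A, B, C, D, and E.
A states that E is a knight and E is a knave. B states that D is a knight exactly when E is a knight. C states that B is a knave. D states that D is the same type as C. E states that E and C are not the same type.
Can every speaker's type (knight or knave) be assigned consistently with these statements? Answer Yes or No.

No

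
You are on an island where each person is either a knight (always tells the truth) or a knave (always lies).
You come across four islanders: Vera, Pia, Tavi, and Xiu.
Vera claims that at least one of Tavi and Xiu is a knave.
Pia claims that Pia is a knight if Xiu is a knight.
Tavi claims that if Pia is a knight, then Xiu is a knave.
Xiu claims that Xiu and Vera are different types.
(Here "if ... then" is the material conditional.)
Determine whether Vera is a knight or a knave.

Vera is a knave.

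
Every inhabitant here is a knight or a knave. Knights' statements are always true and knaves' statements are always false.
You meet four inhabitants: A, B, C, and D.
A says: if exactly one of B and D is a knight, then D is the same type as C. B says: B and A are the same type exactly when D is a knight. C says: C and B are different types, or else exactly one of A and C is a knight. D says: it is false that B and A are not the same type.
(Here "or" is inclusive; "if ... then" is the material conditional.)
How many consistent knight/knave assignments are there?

1

Consistent assignments:
  A=knave, B=knight, C=knight, D=knave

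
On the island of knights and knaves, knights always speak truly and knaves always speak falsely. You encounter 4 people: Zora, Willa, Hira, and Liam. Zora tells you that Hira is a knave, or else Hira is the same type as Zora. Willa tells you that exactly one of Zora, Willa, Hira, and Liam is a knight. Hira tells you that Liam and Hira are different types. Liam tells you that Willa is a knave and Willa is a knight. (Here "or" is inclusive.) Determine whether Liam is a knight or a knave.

Liam is a knave.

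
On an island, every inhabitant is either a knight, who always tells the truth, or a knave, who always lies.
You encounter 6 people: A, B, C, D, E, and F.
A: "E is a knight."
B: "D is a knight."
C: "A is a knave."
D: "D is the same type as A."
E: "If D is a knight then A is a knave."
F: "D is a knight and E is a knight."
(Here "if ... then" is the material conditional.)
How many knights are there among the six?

The unique consistent assignment is A=knight, B=knave, C=knave, D=knave, E=knight, F=knave.
That has 2 knights.

2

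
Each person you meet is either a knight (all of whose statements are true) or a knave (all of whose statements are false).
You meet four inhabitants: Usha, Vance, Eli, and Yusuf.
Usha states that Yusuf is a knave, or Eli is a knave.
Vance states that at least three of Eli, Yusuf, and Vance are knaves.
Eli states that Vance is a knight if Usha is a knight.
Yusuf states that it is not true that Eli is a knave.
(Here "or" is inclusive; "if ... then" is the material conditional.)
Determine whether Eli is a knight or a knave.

Eli is a knight.

Consistent assignments: {Usha=knave, Vance=knave, Eli=knight, Yusuf=knight}
In every consistent assignment, Eli is a knight.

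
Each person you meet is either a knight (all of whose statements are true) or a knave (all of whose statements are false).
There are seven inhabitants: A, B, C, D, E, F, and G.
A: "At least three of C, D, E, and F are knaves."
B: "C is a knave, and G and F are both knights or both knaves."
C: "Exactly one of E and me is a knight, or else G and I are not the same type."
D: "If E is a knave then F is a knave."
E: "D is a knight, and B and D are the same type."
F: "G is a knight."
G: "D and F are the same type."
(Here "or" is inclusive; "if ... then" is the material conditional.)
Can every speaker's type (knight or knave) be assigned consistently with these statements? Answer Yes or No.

Yes

One consistent assignment: A=knave, B=knave, C=knight, D=knight, E=knave, F=knave, G=knave.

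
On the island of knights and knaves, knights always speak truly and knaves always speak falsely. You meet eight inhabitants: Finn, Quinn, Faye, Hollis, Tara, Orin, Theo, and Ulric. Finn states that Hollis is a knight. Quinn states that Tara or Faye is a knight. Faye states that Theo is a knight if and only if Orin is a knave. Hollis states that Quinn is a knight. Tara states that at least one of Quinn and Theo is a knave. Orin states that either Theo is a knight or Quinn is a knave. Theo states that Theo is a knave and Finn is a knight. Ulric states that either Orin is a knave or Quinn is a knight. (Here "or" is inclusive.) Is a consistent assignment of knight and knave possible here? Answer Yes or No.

No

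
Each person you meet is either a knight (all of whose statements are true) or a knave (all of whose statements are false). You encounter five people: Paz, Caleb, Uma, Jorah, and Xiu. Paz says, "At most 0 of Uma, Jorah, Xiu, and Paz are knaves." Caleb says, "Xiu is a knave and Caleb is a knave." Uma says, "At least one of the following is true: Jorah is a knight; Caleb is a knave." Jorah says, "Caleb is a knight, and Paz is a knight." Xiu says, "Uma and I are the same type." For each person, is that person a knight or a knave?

Suppose Paz is a knight. Then Paz's statement "at most 0 of Uma, Jorah, Xiu, and Paz are knaves" would have to be true. Checking the 16 ways to assign the others, none is consistent with every speaker.
(For instance, with Caleb=knave, Uma=knight, Jorah=knave, Xiu=knight, Paz's claim "at most 0 of Uma, Jorah, Xiu, and Paz are knaves" comes out false where it would need to be true.)
So Paz must be a knave, making "at most 0 of Uma, Jorah, Xiu, and Paz are knaves" false. Taking Paz=knave, Caleb=knave, Uma=knight, Jorah=knave, Xiu=knight, each remaining statement checks out:
  Caleb (knave): "Xiu is a knave and Caleb is a knave" — false. ✓
  Uma (knight): "at least one of the following is true: Jorah is a knight; Caleb is a knave" — true. ✓
  Jorah (knave): "Caleb is a knight, and Paz is a knight" — false. ✓
  Xiu (knight): "Uma and I are the same type" — true. ✓
This is the unique consistent assignment.

Paz is a knave, Caleb is a knave, Uma is a knight, Jorah is a knave, and Xiu is a knight.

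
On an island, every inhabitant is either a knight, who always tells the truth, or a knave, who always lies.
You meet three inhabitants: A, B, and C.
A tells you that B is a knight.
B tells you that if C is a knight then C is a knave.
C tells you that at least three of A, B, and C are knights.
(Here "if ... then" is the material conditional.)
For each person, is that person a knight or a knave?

A is a knight, B is a knight, and C is a knave.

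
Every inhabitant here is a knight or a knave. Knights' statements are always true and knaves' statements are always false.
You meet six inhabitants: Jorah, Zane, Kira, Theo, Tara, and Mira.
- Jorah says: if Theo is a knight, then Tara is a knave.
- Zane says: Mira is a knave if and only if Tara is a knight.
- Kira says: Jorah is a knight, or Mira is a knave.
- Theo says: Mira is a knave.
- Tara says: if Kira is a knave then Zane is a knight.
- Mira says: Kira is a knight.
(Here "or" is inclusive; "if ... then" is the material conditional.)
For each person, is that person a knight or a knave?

Jorah is a knight, so "if Theo is a knight, then Tara is a knave" must be True — and it is.
Zane is a knave, and the claim "Mira is a knave if and only if Tara is a knight" is indeed False.
Kira is a knight; "Jorah is a knight, or Mira is a knave" is True, as required.
Theo is a knave; "Mira is a knave" is False, as required.
Tara is a knight; "if Kira is a knave then Zane is a knight" is True, as required.
Mira is a knight, and the claim "Kira is a knight" is indeed True.

Jorah is a knight, Zane is a knave, Kira is a knight, Theo is a knave, Tara is a knight, and Mira is a knight.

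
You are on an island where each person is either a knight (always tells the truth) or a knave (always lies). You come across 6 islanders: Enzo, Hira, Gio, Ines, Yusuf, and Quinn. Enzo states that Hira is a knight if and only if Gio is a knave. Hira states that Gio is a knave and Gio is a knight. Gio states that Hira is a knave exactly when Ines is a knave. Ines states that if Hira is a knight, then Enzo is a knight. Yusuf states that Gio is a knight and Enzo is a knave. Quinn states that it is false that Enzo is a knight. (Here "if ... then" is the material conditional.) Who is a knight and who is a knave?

Enzo is a knave; "Hira is a knight if and only if Gio is a knave" is false, as required.
Hira is a knave, and the claim "Gio is a knave and Gio is a knight" is indeed false.
Since Gio is a knave, "Hira is a knave exactly when Ines is a knave" needs to be false, which holds.
Ines is a knight, and the claim "if Hira is a knight, then Enzo is a knight" is indeed True.
As a knave, Yusuf's statement "Gio is a knight and Enzo is a knave" should be false; it is.
As a knight, Quinn's statement "it is false that Enzo is a knight" should be True; it is.

Enzo is a knave, Hira is a knave, Gio is a knave, Ines is a knight, Yusuf is a knave, and Quinn is a knight.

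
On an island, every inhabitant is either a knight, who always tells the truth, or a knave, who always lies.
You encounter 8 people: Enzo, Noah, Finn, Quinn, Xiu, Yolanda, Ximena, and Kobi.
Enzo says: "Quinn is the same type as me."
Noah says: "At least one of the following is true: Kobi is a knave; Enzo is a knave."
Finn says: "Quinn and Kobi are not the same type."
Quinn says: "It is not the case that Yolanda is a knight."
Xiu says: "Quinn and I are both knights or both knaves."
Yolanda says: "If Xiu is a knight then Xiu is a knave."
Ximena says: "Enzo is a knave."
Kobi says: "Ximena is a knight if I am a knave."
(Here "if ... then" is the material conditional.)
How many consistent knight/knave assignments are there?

3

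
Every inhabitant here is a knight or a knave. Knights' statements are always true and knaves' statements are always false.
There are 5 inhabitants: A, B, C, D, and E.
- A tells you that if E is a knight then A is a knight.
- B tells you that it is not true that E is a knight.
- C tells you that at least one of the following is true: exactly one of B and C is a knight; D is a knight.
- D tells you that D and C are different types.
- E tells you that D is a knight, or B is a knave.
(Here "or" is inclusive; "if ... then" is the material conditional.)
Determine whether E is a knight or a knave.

E is a knight.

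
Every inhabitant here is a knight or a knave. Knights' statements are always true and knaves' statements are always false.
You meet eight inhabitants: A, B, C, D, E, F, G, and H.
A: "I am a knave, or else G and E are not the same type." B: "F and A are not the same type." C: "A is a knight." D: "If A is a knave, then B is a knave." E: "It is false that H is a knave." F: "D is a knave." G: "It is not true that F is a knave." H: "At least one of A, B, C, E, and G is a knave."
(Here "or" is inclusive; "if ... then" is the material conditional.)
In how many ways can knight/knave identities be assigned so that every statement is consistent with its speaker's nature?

Consistent assignments:
  A=knight, B=knight, C=knight, D=knight, E=knight, F=knave, G=knave, H=knight

1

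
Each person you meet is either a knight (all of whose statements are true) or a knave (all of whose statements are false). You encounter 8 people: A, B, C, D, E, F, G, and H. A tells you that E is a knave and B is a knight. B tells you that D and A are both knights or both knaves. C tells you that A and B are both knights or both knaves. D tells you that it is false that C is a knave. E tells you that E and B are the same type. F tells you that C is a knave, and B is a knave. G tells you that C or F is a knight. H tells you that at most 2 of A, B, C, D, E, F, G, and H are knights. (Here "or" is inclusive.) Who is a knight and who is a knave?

A is a knight, B is a knight, C is a knight, D is a knight, E is a knave, F is a knave, G is a knight, and H is a knave.

A (knight): "E is a knave and B is a knight" — true. ✓
B (knight): "D and A are both knights or both knaves" — true. ✓
C is a knight, and the claim "A and B are both knights or both knaves" is indeed true.
D is a knight, and the claim "it is false that C is a knave" is indeed true.
E is a knave; "E and B are the same type" is False, as required.
F is a knave; "C is a knave, and B is a knave" is False, as required.
G is a knight, so "C or F is a knight" must be true — and it is.
H is a knave; "at most 2 of A, B, C, D, E, F, G, and H are knights" is False, as required.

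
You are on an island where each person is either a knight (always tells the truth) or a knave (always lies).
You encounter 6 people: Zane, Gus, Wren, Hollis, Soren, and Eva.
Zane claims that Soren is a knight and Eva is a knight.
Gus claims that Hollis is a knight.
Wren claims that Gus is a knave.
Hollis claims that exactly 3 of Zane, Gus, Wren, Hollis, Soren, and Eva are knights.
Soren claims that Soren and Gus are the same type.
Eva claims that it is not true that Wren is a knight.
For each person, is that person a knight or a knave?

Knights: Gus, Hollis, and Eva. Knaves: Zane, Wren, and Soren.

Zane is a knave, and the claim "Soren is a knight and Eva is a knight" is indeed False.
Gus is a knight; "Hollis is a knight" is true, as required.
As a knave, Wren's statement "Gus is a knave" should be False; it is.
Hollis is a knight, and the claim "exactly 3 of Zane, Gus, Wren, Hollis, Soren, and Eva are knights" is indeed true.
Since Soren is a knave, "Soren and Gus are the same type" needs to be False, which holds.
Eva is a knight, so "it is not true that Wren is a knight" must be true — and it is.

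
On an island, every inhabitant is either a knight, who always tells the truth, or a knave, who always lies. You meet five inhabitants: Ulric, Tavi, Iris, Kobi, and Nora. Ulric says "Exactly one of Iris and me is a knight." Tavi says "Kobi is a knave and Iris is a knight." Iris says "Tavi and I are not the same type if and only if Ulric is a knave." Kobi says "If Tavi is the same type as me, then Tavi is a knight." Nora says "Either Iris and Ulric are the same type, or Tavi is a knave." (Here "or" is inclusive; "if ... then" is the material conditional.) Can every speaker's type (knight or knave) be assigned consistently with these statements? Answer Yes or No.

Yes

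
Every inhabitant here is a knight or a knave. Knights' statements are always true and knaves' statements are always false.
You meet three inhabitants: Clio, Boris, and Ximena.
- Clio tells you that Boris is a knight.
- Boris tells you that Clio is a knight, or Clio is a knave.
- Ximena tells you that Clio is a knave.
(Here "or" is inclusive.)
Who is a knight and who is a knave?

Clio is a knight, Boris is a knight, and Ximena is a knave.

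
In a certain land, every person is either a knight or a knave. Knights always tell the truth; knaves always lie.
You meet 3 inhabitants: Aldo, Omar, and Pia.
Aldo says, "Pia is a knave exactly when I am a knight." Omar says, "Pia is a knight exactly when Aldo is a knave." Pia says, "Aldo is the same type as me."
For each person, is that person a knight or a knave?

Aldo (knight): "Pia is a knave exactly when I am a knight" — true. ✓
Omar (knight): "Pia is a knight exactly when Aldo is a knave" — true. ✓
Pia is a knave, and the claim "Aldo is the same type as me" is indeed False.

Aldo is a knight, Omar is a knight, and Pia is a knave.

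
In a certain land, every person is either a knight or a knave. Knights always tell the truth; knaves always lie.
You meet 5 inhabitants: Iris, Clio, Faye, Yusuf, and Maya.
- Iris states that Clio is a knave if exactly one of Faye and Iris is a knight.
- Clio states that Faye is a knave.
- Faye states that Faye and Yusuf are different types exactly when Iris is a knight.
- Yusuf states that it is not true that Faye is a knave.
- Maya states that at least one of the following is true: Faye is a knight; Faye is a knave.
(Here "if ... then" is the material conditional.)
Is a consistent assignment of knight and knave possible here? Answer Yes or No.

No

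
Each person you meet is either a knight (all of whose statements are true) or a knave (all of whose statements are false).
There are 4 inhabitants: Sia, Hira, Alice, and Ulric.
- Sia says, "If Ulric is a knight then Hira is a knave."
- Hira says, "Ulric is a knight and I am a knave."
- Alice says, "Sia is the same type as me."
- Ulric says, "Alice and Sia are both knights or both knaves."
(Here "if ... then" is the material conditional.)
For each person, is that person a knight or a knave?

Sia is a knight, Hira is a knave, Alice is a knave, and Ulric is a knave.

Sia is a knight; "if Ulric is a knight then Hira is a knave" is true, as required.
Since Hira is a knave, "Ulric is a knight and I am a knave" needs to be false, which holds.
Alice is a knave, so "Sia is the same type as me" must be false — and it is.
Ulric (knave): "Alice and Sia are both knights or both knaves" — false. ✓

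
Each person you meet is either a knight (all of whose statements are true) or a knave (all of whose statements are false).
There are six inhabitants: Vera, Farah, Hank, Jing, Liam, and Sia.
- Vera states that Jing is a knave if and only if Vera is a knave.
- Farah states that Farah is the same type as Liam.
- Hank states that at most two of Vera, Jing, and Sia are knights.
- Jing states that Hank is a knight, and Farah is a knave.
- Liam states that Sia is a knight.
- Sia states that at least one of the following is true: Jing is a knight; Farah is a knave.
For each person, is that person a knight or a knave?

Vera is a knave, Farah is a knave, Hank is a knight, Jing is a knight, Liam is a knight, and Sia is a knight.

Since Vera is a knave, "Jing is a knave if and only if Vera is a knave" needs to be false, which holds.
Since Farah is a knave, "Farah is the same type as Liam" needs to be false, which holds.
Hank is a knight; "at most two of Vera, Jing, and Sia are knights" is true, as required.
Jing is a knight; "Hank is a knight, and Farah is a knave" is true, as required.
Liam is a knight, and the claim "Sia is a knight" is indeed true.
Sia is a knight; "at least one of the following is true: Jing is a knight; Farah is a knave" is true, as required.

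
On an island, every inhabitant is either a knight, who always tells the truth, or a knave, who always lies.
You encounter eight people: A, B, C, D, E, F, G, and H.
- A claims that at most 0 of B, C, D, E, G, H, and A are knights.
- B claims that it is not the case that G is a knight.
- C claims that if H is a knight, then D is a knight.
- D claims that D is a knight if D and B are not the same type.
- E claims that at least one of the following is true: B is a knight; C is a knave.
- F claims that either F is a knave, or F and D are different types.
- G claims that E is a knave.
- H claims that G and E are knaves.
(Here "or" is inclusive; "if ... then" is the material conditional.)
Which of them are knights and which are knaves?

Knights: B, C, E, and F. Knaves: A, D, G, and H.

As a knave, A's statement "at most 0 of B, C, D, E, G, H, and A are knights" should be False; it is.
B is a knight; "it is not the case that G is a knight" is True, as required.
C is a knight, so "if H is a knight, then D is a knight" must be True — and it is.
D (knave): "D is a knight if D and B are not the same type" — False. ✓
E is a knight; "at least one of the following is true: B is a knight; C is a knave" is True, as required.
Since F is a knight, "either F is a knave, or F and D are different types" needs to be True, which holds.
Since G is a knave, "E is a knave" needs to be False, which holds.
H is a knave; "G and E are knaves" is False, as required.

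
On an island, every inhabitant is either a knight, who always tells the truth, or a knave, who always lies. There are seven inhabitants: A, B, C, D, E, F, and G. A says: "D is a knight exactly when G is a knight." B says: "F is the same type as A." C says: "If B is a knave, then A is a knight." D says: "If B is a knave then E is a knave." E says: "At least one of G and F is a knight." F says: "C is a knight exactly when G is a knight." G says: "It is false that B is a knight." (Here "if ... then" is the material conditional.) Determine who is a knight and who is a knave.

As a knave, A's statement "D is a knight exactly when G is a knight" should be False; it is.
Since B is a knight, "F is the same type as A" needs to be True, which holds.
C is a knight, so "if B is a knave, then A is a knight" must be True — and it is.
As a knight, D's statement "if B is a knave then E is a knave" should be True; it is.
Since E is a knave, "at least one of G and F is a knight" needs to be False, which holds.
Since F is a knave, "C is a knight exactly when G is a knight" needs to be False, which holds.
G is a knave, and the claim "it is false that B is a knight" is indeed False.

Knights: B, C, and D. Knaves: A, E, F, and G.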